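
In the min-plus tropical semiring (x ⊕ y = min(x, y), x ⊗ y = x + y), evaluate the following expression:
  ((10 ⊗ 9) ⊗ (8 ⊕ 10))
((10 ⊗ 9) ⊗ (8 ⊕ 10)) = 27

Expand innermost to outermost. Recall ⊕ takes the minimum of its arguments and ⊗ takes their sum. Working out the expression ((10 ⊗ 9) ⊗ (8 ⊕ 10)) gives 27.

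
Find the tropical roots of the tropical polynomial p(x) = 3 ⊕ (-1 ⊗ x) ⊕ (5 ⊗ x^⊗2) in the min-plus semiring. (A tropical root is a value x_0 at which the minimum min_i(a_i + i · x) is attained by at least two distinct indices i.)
Roots: {-6, 4}

Each tropical root is a break point of the lower envelope of the lines y = a_i + i · x (there are 3 lines, with slopes 0, 1, ..., 2). Only the lines that attain the minimum somewhere contribute to roots; other lines are dominated. Here the surviving (envelope) indices are i = 2, i = 1, i = 0.
Intersections between consecutive envelope lines give the roots: for adjacent envelope indices i < j the intersection is x = (a_i − a_j) / (j − i). Reading off the sorted break points: {-6, 4}.
Verification: at each break x_0, at least two indices attain the minimum of min_i(a_i + i · x_0).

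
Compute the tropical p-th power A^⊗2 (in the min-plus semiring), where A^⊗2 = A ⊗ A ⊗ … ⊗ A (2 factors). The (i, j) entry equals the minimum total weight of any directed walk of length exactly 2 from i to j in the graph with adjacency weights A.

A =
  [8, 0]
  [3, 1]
A^⊗2 =
  [3, 1]
  [4, 2]

Each entry (A^⊗2)_ij equals the minimum over all length-2 walks i = v_0 → v_1 → … → v_2 = j of Σ_t A[v_t][v_{t+1}]. For example, for (i, j) = (0, 1) we minimise over 2 possible intermediate vertex sequences; the minimum is 1, attained along the walk 0 → 1 → 1.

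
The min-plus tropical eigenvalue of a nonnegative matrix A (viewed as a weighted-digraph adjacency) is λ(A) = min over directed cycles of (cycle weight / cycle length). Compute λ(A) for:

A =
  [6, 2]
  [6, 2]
λ(A) = 2

Enumerate directed cycles and compute their means (weight / length). Sample:
  cycle 0 → 0: weight = 6, length = 1, mean = 6/1 ≈ 6.000
  cycle 1 → 1: weight = 2, length = 1, mean = 2/1 ≈ 2.000
  cycle 0 → 1 → 0: weight = 8, length = 2, mean = 8/2 ≈ 4.000
  cycle 1 → 0 → 1: weight = 8, length = 2, mean = 8/2 ≈ 4.000
Minimum mean = 2.000, attained e.g. along the cycle 1 → 1 with weight 2 and length 1. So λ(A) = 2/1 = 2.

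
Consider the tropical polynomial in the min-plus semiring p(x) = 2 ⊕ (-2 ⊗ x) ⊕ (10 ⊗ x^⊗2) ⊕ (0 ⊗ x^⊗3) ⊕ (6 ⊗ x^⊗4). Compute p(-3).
p(-3) = -9

A tropical monomial a ⊗ x^⊗i evaluates to a + i · x. Evaluating each term at x = -3:
  Term 0 contributes 2 + 0 · -3 = 2
  Term 1 contributes -2 + 1 · -3 = -5
  Term 2 contributes 10 + 2 · -3 = 4
  Term 3 contributes 0 + 3 · -3 = -9
  Term 4 contributes 6 + 4 · -3 = -6
p(-3) = ⊕ of these = min[2, -5, 4, -9, -6] = -9.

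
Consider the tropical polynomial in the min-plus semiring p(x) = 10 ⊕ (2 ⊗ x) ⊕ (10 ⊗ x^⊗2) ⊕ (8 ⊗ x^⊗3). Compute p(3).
p(3) = 5

A tropical monomial a ⊗ x^⊗i evaluates to a + i · x. Evaluating each term at x = 3:
  Term 0 contributes 10 + 0 · 3 = 10
  Term 1 contributes 2 + 1 · 3 = 5
  Term 2 contributes 10 + 2 · 3 = 16
  Term 3 contributes 8 + 3 · 3 = 17
p(3) = ⊕ of these = min[10, 5, 16, 17] = 5.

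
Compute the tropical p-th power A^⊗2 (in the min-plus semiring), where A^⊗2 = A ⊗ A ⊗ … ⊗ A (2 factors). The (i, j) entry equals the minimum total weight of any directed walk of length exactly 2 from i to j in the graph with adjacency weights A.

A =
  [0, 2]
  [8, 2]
A^⊗2 =
  [0, 2]
  [8, 4]

Each entry (A^⊗2)_ij equals the minimum over all length-2 walks i = v_0 → v_1 → … → v_2 = j of Σ_t A[v_t][v_{t+1}]. For example, for (i, j) = (0, 1) we minimise over 2 possible intermediate vertex sequences; the minimum is 2, attained along the walk 0 → 0 → 1.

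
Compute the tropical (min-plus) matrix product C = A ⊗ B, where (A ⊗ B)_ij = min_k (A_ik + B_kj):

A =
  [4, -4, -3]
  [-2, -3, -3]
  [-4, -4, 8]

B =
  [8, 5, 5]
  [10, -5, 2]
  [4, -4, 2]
A ⊗ B =
  [1, -9, -2]
  [1, -8, -1]
  [4, -9, -2]

Apply the min-plus product entry-by-entry:
  C[0][0] = min over k of (A[0][0] + B[0][0] = 4 + 8 = 12, A[0][1] + B[1][0] = -4 + 10 = 6, A[0][2] + B[2][0] = -3 + 4 = 1) = 1 (attained at k = 2)
  C[0][1] = min over k of (A[0][0] + B[0][1] = 4 + 5 = 9, A[0][1] + B[1][1] = -4 + -5 = -9, A[0][2] + B[2][1] = -3 + -4 = -7) = -9 (attained at k = 1)
  C[0][2] = min over k of (A[0][0] + B[0][2] = 4 + 5 = 9, A[0][1] + B[1][2] = -4 + 2 = -2, A[0][2] + B[2][2] = -3 + 2 = -1) = -2 (attained at k = 1)
  C[1][0] = min over k of (A[1][0] + B[0][0] = -2 + 8 = 6, A[1][1] + B[1][0] = -3 + 10 = 7, A[1][2] + B[2][0] = -3 + 4 = 1) = 1 (attained at k = 2)
  C[1][1] = min over k of (A[1][0] + B[0][1] = -2 + 5 = 3, A[1][1] + B[1][1] = -3 + -5 = -8, A[1][2] + B[2][1] = -3 + -4 = -7) = -8 (attained at k = 1)
  C[1][2] = min over k of (A[1][0] + B[0][2] = -2 + 5 = 3, A[1][1] + B[1][2] = -3 + 2 = -1, A[1][2] + B[2][2] = -3 + 2 = -1) = -1 (attained at k = 1)
  C[2][0] = min over k of (A[2][0] + B[0][0] = -4 + 8 = 4, A[2][1] + B[1][0] = -4 + 10 = 6, A[2][2] + B[2][0] = 8 + 4 = 12) = 4 (attained at k = 0)
  C[2][1] = min over k of (A[2][0] + B[0][1] = -4 + 5 = 1, A[2][1] + B[1][1] = -4 + -5 = -9, A[2][2] + B[2][1] = 8 + -4 = 4) = -9 (attained at k = 1)
  C[2][2] = min over k of (A[2][0] + B[0][2] = -4 + 5 = 1, A[2][1] + B[1][2] = -4 + 2 = -2, A[2][2] + B[2][2] = 8 + 2 = 10) = -2 (attained at k = 1)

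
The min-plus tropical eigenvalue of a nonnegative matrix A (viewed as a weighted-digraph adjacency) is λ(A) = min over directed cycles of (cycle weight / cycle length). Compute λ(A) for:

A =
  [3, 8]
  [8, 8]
λ(A) = 3

Enumerate directed cycles and compute their means (weight / length). Sample:
  cycle 0 → 0: weight = 3, length = 1, mean = 3/1 ≈ 3.000
  cycle 1 → 1: weight = 8, length = 1, mean = 8/1 ≈ 8.000
  cycle 0 → 1 → 0: weight = 16, length = 2, mean = 16/2 ≈ 8.000
  cycle 1 → 0 → 1: weight = 16, length = 2, mean = 16/2 ≈ 8.000
Minimum mean = 3.000, attained e.g. along the cycle 0 → 0 with weight 3 and length 1. So λ(A) = 3/1 = 3.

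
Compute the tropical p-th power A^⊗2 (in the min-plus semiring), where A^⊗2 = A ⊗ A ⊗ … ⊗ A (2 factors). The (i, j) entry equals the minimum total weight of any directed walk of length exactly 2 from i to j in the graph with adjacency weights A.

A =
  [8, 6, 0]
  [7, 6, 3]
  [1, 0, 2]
A^⊗2 =
  [1, 0, 2]
  [4, 3, 5]
  [3, 2, 1]

Each entry (A^⊗2)_ij equals the minimum over all length-2 walks i = v_0 → v_1 → … → v_2 = j of Σ_t A[v_t][v_{t+1}]. For example, for (i, j) = (0, 2) we minimise over 3 possible intermediate vertex sequences; the minimum is 2, attained along the walk 0 → 2 → 2.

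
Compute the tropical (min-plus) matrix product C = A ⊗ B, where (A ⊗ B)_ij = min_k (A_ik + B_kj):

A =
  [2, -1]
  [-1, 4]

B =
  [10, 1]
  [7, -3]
A ⊗ B =
  [6, -4]
  [9, 0]

Apply the min-plus product entry-by-entry:
  C[0][0] = min over k of (A[0][0] + B[0][0] = 2 + 10 = 12, A[0][1] + B[1][0] = -1 + 7 = 6) = 6 (attained at k = 1)
  C[0][1] = min over k of (A[0][0] + B[0][1] = 2 + 1 = 3, A[0][1] + B[1][1] = -1 + -3 = -4) = -4 (attained at k = 1)
  C[1][0] = min over k of (A[1][0] + B[0][0] = -1 + 10 = 9, A[1][1] + B[1][0] = 4 + 7 = 11) = 9 (attained at k = 0)
  C[1][1] = min over k of (A[1][0] + B[0][1] = -1 + 1 = 0, A[1][1] + B[1][1] = 4 + -3 = 1) = 0 (attained at k = 0)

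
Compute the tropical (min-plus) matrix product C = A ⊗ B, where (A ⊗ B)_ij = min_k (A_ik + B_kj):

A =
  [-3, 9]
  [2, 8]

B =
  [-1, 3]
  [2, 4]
A ⊗ B =
  [-4, 0]
  [1, 5]

Apply the min-plus product entry-by-entry:
  C[0][0] = min over k of (A[0][0] + B[0][0] = -3 + -1 = -4, A[0][1] + B[1][0] = 9 + 2 = 11) = -4 (attained at k = 0)
  C[0][1] = min over k of (A[0][0] + B[0][1] = -3 + 3 = 0, A[0][1] + B[1][1] = 9 + 4 = 13) = 0 (attained at k = 0)
  C[1][0] = min over k of (A[1][0] + B[0][0] = 2 + -1 = 1, A[1][1] + B[1][0] = 8 + 2 = 10) = 1 (attained at k = 0)
  C[1][1] = min over k of (A[1][0] + B[0][1] = 2 + 3 = 5, A[1][1] + B[1][1] = 8 + 4 = 12) = 5 (attained at k = 0)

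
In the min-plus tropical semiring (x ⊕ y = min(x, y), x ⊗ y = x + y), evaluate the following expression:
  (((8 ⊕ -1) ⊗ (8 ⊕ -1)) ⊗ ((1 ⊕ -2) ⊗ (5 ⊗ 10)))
(((8 ⊕ -1) ⊗ (8 ⊕ -1)) ⊗ ((1 ⊕ -2) ⊗ (5 ⊗ 10))) = 11

Expand innermost to outermost. Recall ⊕ takes the minimum of its arguments and ⊗ takes their sum. Working out the expression (((8 ⊕ -1) ⊗ (8 ⊕ -1)) ⊗ ((1 ⊕ -2) ⊗ (5 ⊗ 10))) gives 11.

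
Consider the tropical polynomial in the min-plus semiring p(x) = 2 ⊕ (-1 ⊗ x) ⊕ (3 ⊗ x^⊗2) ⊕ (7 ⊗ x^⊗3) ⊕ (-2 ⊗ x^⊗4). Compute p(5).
p(5) = 2

A tropical monomial a ⊗ x^⊗i evaluates to a + i · x. Evaluating each term at x = 5:
  Term 0 contributes 2 + 0 · 5 = 2
  Term 1 contributes -1 + 1 · 5 = 4
  Term 2 contributes 3 + 2 · 5 = 13
  Term 3 contributes 7 + 3 · 5 = 22
  Term 4 contributes -2 + 4 · 5 = 18
p(5) = ⊕ of these = min[2, 4, 13, 22, 18] = 2.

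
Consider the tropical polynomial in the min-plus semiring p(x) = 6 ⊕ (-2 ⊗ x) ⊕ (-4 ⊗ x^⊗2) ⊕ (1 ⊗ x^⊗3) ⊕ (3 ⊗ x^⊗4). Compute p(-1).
p(-1) = -6

A tropical monomial a ⊗ x^⊗i evaluates to a + i · x. Evaluating each term at x = -1:
  Term 0 contributes 6 + 0 · -1 = 6
  Term 1 contributes -2 + 1 · -1 = -3
  Term 2 contributes -4 + 2 · -1 = -6
  Term 3 contributes 1 + 3 · -1 = -2
  Term 4 contributes 3 + 4 · -1 = -1
p(-1) = ⊕ of these = min[6, -3, -6, -2, -1] = -6.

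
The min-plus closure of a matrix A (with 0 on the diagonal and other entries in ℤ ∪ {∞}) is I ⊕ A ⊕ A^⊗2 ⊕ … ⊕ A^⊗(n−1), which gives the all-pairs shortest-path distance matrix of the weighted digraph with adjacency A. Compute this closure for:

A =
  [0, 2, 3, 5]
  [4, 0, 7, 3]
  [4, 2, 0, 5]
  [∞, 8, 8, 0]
Closure =
  [0, 2, 3, 5]
  [4, 0, 7, 3]
  [4, 2, 0, 5]
  [12, 8, 8, 0]

This is the Floyd-Warshall all-pairs shortest-path computation. For each intermediate vertex k = 0, 1, …, 3, update dist[i][j] ← min(dist[i][j], dist[i][k] + dist[k][j]). The final matrix gives, for each (i, j), the minimum total weight of any directed path from i to j (possibly empty when i = j).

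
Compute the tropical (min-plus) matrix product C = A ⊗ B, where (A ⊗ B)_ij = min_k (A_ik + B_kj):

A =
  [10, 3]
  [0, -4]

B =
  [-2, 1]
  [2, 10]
A ⊗ B =
  [5, 11]
  [-2, 1]

Apply the min-plus product entry-by-entry:
  C[0][0] = min over k of (A[0][0] + B[0][0] = 10 + -2 = 8, A[0][1] + B[1][0] = 3 + 2 = 5) = 5 (attained at k = 1)
  C[0][1] = min over k of (A[0][0] + B[0][1] = 10 + 1 = 11, A[0][1] + B[1][1] = 3 + 10 = 13) = 11 (attained at k = 0)
  C[1][0] = min over k of (A[1][0] + B[0][0] = 0 + -2 = -2, A[1][1] + B[1][0] = -4 + 2 = -2) = -2 (attained at k = 0)
  C[1][1] = min over k of (A[1][0] + B[0][1] = 0 + 1 = 1, A[1][1] + B[1][1] = -4 + 10 = 6) = 1 (attained at k = 0)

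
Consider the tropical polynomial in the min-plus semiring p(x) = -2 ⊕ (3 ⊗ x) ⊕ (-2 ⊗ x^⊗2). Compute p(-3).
p(-3) = -8

A tropical monomial a ⊗ x^⊗i evaluates to a + i · x. Evaluating each term at x = -3:
  Term 0 contributes -2 + 0 · -3 = -2
  Term 1 contributes 3 + 1 · -3 = 0
  Term 2 contributes -2 + 2 · -3 = -8
p(-3) = ⊕ of these = min[-2, 0, -8] = -8.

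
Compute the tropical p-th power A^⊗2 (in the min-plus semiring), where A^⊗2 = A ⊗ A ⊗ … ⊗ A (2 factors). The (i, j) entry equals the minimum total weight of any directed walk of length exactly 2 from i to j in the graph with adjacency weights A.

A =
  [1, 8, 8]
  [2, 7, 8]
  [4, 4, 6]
A^⊗2 =
  [2, 9, 9]
  [3, 10, 10]
  [5, 10, 12]

Each entry (A^⊗2)_ij equals the minimum over all length-2 walks i = v_0 → v_1 → … → v_2 = j of Σ_t A[v_t][v_{t+1}]. For example, for (i, j) = (0, 2) we minimise over 3 possible intermediate vertex sequences; the minimum is 9, attained along the walk 0 → 0 → 2.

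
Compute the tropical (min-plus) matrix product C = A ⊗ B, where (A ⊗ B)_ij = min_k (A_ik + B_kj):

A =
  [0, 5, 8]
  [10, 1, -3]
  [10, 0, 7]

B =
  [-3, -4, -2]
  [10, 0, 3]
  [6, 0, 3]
A ⊗ B =
  [-3, -4, -2]
  [3, -3, 0]
  [7, 0, 3]

Apply the min-plus product entry-by-entry:
  C[0][0] = min over k of (A[0][0] + B[0][0] = 0 + -3 = -3, A[0][1] + B[1][0] = 5 + 10 = 15, A[0][2] + B[2][0] = 8 + 6 = 14) = -3 (attained at k = 0)
  C[0][1] = min over k of (A[0][0] + B[0][1] = 0 + -4 = -4, A[0][1] + B[1][1] = 5 + 0 = 5, A[0][2] + B[2][1] = 8 + 0 = 8) = -4 (attained at k = 0)
  C[0][2] = min over k of (A[0][0] + B[0][2] = 0 + -2 = -2, A[0][1] + B[1][2] = 5 + 3 = 8, A[0][2] + B[2][2] = 8 + 3 = 11) = -2 (attained at k = 0)
  C[1][0] = min over k of (A[1][0] + B[0][0] = 10 + -3 = 7, A[1][1] + B[1][0] = 1 + 10 = 11, A[1][2] + B[2][0] = -3 + 6 = 3) = 3 (attained at k = 2)
  C[1][1] = min over k of (A[1][0] + B[0][1] = 10 + -4 = 6, A[1][1] + B[1][1] = 1 + 0 = 1, A[1][2] + B[2][1] = -3 + 0 = -3) = -3 (attained at k = 2)
  C[1][2] = min over k of (A[1][0] + B[0][2] = 10 + -2 = 8, A[1][1] + B[1][2] = 1 + 3 = 4, A[1][2] + B[2][2] = -3 + 3 = 0) = 0 (attained at k = 2)
  C[2][0] = min over k of (A[2][0] + B[0][0] = 10 + -3 = 7, A[2][1] + B[1][0] = 0 + 10 = 10, A[2][2] + B[2][0] = 7 + 6 = 13) = 7 (attained at k = 0)
  C[2][1] = min over k of (A[2][0] + B[0][1] = 10 + -4 = 6, A[2][1] + B[1][1] = 0 + 0 = 0, A[2][2] + B[2][1] = 7 + 0 = 7) = 0 (attained at k = 1)
  C[2][2] = min over k of (A[2][0] + B[0][2] = 10 + -2 = 8, A[2][1] + B[1][2] = 0 + 3 = 3, A[2][2] + B[2][2] = 7 + 3 = 10) = 3 (attained at k = 1)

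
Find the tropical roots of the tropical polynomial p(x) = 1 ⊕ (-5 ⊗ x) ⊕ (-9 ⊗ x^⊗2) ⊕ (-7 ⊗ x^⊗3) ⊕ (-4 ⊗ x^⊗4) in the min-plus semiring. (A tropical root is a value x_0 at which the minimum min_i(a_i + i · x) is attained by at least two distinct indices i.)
Roots: {-3, -2, 4, 6}

Each tropical root is a break point of the lower envelope of the lines y = a_i + i · x (there are 5 lines, with slopes 0, 1, ..., 4). Only the lines that attain the minimum somewhere contribute to roots; other lines are dominated. Here the surviving (envelope) indices are i = 4, i = 3, i = 2, i = 1, i = 0.
Intersections between consecutive envelope lines give the roots: for adjacent envelope indices i < j the intersection is x = (a_i − a_j) / (j − i). Reading off the sorted break points: {-3, -2, 4, 6}.
Verification: at each break x_0, at least two indices attain the minimum of min_i(a_i + i · x_0).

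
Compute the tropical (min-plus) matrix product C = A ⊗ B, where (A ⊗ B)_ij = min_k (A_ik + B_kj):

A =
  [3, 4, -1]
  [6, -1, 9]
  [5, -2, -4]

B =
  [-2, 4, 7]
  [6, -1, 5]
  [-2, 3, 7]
A ⊗ B =
  [-3, 2, 6]
  [4, -2, 4]
  [-6, -3, 3]

Apply the min-plus product entry-by-entry:
  C[0][0] = min over k of (A[0][0] + B[0][0] = 3 + -2 = 1, A[0][1] + B[1][0] = 4 + 6 = 10, A[0][2] + B[2][0] = -1 + -2 = -3) = -3 (attained at k = 2)
  C[0][1] = min over k of (A[0][0] + B[0][1] = 3 + 4 = 7, A[0][1] + B[1][1] = 4 + -1 = 3, A[0][2] + B[2][1] = -1 + 3 = 2) = 2 (attained at k = 2)
  C[0][2] = min over k of (A[0][0] + B[0][2] = 3 + 7 = 10, A[0][1] + B[1][2] = 4 + 5 = 9, A[0][2] + B[2][2] = -1 + 7 = 6) = 6 (attained at k = 2)
  C[1][0] = min over k of (A[1][0] + B[0][0] = 6 + -2 = 4, A[1][1] + B[1][0] = -1 + 6 = 5, A[1][2] + B[2][0] = 9 + -2 = 7) = 4 (attained at k = 0)
  C[1][1] = min over k of (A[1][0] + B[0][1] = 6 + 4 = 10, A[1][1] + B[1][1] = -1 + -1 = -2, A[1][2] + B[2][1] = 9 + 3 = 12) = -2 (attained at k = 1)
  C[1][2] = min over k of (A[1][0] + B[0][2] = 6 + 7 = 13, A[1][1] + B[1][2] = -1 + 5 = 4, A[1][2] + B[2][2] = 9 + 7 = 16) = 4 (attained at k = 1)
  C[2][0] = min over k of (A[2][0] + B[0][0] = 5 + -2 = 3, A[2][1] + B[1][0] = -2 + 6 = 4, A[2][2] + B[2][0] = -4 + -2 = -6) = -6 (attained at k = 2)
  C[2][1] = min over k of (A[2][0] + B[0][1] = 5 + 4 = 9, A[2][1] + B[1][1] = -2 + -1 = -3, A[2][2] + B[2][1] = -4 + 3 = -1) = -3 (attained at k = 1)
  C[2][2] = min over k of (A[2][0] + B[0][2] = 5 + 7 = 12, A[2][1] + B[1][2] = -2 + 5 = 3, A[2][2] + B[2][2] = -4 + 7 = 3) = 3 (attained at k = 1)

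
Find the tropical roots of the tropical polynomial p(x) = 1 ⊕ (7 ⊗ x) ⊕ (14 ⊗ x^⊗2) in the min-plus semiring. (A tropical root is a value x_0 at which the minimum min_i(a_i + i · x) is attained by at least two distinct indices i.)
Roots: {-7, -6}

Each tropical root is a break point of the lower envelope of the lines y = a_i + i · x (there are 3 lines, with slopes 0, 1, ..., 2). Only the lines that attain the minimum somewhere contribute to roots; other lines are dominated. Here the surviving (envelope) indices are i = 2, i = 1, i = 0.
Intersections between consecutive envelope lines give the roots: for adjacent envelope indices i < j the intersection is x = (a_i − a_j) / (j − i). Reading off the sorted break points: {-7, -6}.
Verification: at each break x_0, at least two indices attain the minimum of min_i(a_i + i · x_0).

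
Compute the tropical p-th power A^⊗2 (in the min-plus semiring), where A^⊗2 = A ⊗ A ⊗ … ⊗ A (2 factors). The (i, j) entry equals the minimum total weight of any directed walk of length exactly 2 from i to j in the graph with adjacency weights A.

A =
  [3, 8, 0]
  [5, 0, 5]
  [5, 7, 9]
A^⊗2 =
  [5, 7, 3]
  [5, 0, 5]
  [8, 7, 5]

Each entry (A^⊗2)_ij equals the minimum over all length-2 walks i = v_0 → v_1 → … → v_2 = j of Σ_t A[v_t][v_{t+1}]. For example, for (i, j) = (0, 2) we minimise over 3 possible intermediate vertex sequences; the minimum is 3, attained along the walk 0 → 0 → 2.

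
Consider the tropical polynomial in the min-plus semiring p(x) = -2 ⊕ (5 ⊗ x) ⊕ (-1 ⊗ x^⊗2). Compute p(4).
p(4) = -2

A tropical monomial a ⊗ x^⊗i evaluates to a + i · x. Evaluating each term at x = 4:
  Term 0 contributes -2 + 0 · 4 = -2
  Term 1 contributes 5 + 1 · 4 = 9
  Term 2 contributes -1 + 2 · 4 = 7
p(4) = ⊕ of these = min[-2, 9, 7] = -2.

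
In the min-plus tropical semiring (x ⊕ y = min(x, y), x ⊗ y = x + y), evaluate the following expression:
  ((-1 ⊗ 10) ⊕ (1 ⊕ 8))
((-1 ⊗ 10) ⊕ (1 ⊕ 8)) = 1

Expand innermost to outermost. Recall ⊕ takes the minimum of its arguments and ⊗ takes their sum. Working out the expression ((-1 ⊗ 10) ⊕ (1 ⊕ 8)) gives 1.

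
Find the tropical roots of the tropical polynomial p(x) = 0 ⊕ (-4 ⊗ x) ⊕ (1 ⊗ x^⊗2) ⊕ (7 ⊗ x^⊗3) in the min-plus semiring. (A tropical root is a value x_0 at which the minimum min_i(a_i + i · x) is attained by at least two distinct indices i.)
Roots: {-6, -5, 4}

Each tropical root is a break point of the lower envelope of the lines y = a_i + i · x (there are 4 lines, with slopes 0, 1, ..., 3). Only the lines that attain the minimum somewhere contribute to roots; other lines are dominated. Here the surviving (envelope) indices are i = 3, i = 2, i = 1, i = 0.
Intersections between consecutive envelope lines give the roots: for adjacent envelope indices i < j the intersection is x = (a_i − a_j) / (j − i). Reading off the sorted break points: {-6, -5, 4}.
Verification: at each break x_0, at least two indices attain the minimum of min_i(a_i + i · x_0).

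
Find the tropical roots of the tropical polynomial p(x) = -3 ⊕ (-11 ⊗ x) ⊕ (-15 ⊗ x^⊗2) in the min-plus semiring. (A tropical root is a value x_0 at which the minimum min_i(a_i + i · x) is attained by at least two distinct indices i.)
Roots: {4, 8}

Each tropical root is a break point of the lower envelope of the lines y = a_i + i · x (there are 3 lines, with slopes 0, 1, ..., 2). Only the lines that attain the minimum somewhere contribute to roots; other lines are dominated. Here the surviving (envelope) indices are i = 2, i = 1, i = 0.
Intersections between consecutive envelope lines give the roots: for adjacent envelope indices i < j the intersection is x = (a_i − a_j) / (j − i). Reading off the sorted break points: {4, 8}.
Verification: at each break x_0, at least two indices attain the minimum of min_i(a_i + i · x_0).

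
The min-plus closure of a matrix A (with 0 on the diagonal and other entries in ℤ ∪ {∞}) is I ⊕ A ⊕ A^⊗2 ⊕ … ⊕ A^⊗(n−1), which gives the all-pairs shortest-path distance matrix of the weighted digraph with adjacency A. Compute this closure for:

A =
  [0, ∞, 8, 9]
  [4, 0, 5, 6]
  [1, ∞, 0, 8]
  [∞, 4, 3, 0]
Closure =
  [0, 13, 8, 9]
  [4, 0, 5, 6]
  [1, 12, 0, 8]
  [4, 4, 3, 0]

This is the Floyd-Warshall all-pairs shortest-path computation. For each intermediate vertex k = 0, 1, …, 3, update dist[i][j] ← min(dist[i][j], dist[i][k] + dist[k][j]). The final matrix gives, for each (i, j), the minimum total weight of any directed path from i to j (possibly empty when i = j).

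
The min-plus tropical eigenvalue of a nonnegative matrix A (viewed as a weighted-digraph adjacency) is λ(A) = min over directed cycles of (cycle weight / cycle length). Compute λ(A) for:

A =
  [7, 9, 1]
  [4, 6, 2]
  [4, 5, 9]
λ(A) = 5/2

Enumerate directed cycles and compute their means (weight / length). Sample:
  cycle 0 → 0: weight = 7, length = 1, mean = 7/1 ≈ 7.000
  cycle 1 → 1: weight = 6, length = 1, mean = 6/1 ≈ 6.000
  cycle 2 → 2: weight = 9, length = 1, mean = 9/1 ≈ 9.000
  cycle 0 → 1 → 0: weight = 13, length = 2, mean = 13/2 ≈ 6.500
  cycle 0 → 2 → 0: weight = 5, length = 2, mean = 5/2 ≈ 2.500
  cycle 1 → 0 → 1: weight = 13, length = 2, mean = 13/2 ≈ 6.500
Minimum mean = 2.500, attained e.g. along the cycle 0 → 2 → 0 with weight 5 and length 2. So λ(A) = 5/2 = 5/2.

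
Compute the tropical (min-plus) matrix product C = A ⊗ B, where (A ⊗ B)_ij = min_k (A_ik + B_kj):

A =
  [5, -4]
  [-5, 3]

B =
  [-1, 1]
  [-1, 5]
A ⊗ B =
  [-5, 1]
  [-6, -4]

Apply the min-plus product entry-by-entry:
  C[0][0] = min over k of (A[0][0] + B[0][0] = 5 + -1 = 4, A[0][1] + B[1][0] = -4 + -1 = -5) = -5 (attained at k = 1)
  C[0][1] = min over k of (A[0][0] + B[0][1] = 5 + 1 = 6, A[0][1] + B[1][1] = -4 + 5 = 1) = 1 (attained at k = 1)
  C[1][0] = min over k of (A[1][0] + B[0][0] = -5 + -1 = -6, A[1][1] + B[1][0] = 3 + -1 = 2) = -6 (attained at k = 0)
  C[1][1] = min over k of (A[1][0] + B[0][1] = -5 + 1 = -4, A[1][1] + B[1][1] = 3 + 5 = 8) = -4 (attained at k = 0)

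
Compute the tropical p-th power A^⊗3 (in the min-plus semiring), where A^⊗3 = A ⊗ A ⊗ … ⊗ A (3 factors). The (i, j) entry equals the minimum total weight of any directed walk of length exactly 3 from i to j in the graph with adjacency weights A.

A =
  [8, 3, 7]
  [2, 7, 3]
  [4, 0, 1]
A^⊗3 =
  [9, 6, 7]
  [5, 4, 5]
  [3, 2, 3]

Each entry (A^⊗3)_ij equals the minimum over all length-3 walks i = v_0 → v_1 → … → v_3 = j of Σ_t A[v_t][v_{t+1}]. For example, for (i, j) = (0, 2) we minimise over 9 possible intermediate vertex sequences; the minimum is 7, attained along the walk 0 → 1 → 2 → 2.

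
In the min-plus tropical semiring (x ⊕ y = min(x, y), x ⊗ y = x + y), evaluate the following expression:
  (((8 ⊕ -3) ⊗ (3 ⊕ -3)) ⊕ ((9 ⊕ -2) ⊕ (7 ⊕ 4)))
(((8 ⊕ -3) ⊗ (3 ⊕ -3)) ⊕ ((9 ⊕ -2) ⊕ (7 ⊕ 4))) = -6

Expand innermost to outermost. Recall ⊕ takes the minimum of its arguments and ⊗ takes their sum. Working out the expression (((8 ⊕ -3) ⊗ (3 ⊕ -3)) ⊕ ((9 ⊕ -2) ⊕ (7 ⊕ 4))) gives -6.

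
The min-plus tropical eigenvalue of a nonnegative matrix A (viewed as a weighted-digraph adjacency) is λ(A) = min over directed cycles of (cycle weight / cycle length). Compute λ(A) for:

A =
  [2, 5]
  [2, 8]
λ(A) = 2

Enumerate directed cycles and compute their means (weight / length). Sample:
  cycle 0 → 0: weight = 2, length = 1, mean = 2/1 ≈ 2.000
  cycle 1 → 1: weight = 8, length = 1, mean = 8/1 ≈ 8.000
  cycle 0 → 1 → 0: weight = 7, length = 2, mean = 7/2 ≈ 3.500
  cycle 1 → 0 → 1: weight = 7, length = 2, mean = 7/2 ≈ 3.500
Minimum mean = 2.000, attained e.g. along the cycle 0 → 0 with weight 2 and length 1. So λ(A) = 2/1 = 2.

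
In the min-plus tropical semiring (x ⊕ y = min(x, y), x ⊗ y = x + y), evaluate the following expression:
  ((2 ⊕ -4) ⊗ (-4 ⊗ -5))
((2 ⊕ -4) ⊗ (-4 ⊗ -5)) = -13

Expand innermost to outermost. Recall ⊕ takes the minimum of its arguments and ⊗ takes their sum. Working out the expression ((2 ⊕ -4) ⊗ (-4 ⊗ -5)) gives -13.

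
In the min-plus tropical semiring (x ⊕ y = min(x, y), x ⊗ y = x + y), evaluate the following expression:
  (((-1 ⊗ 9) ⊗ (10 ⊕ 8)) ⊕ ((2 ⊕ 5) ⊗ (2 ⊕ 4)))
(((-1 ⊗ 9) ⊗ (10 ⊕ 8)) ⊕ ((2 ⊕ 5) ⊗ (2 ⊕ 4))) = 4

Expand innermost to outermost. Recall ⊕ takes the minimum of its arguments and ⊗ takes their sum. Working out the expression (((-1 ⊗ 9) ⊗ (10 ⊕ 8)) ⊕ ((2 ⊕ 5) ⊗ (2 ⊕ 4))) gives 4.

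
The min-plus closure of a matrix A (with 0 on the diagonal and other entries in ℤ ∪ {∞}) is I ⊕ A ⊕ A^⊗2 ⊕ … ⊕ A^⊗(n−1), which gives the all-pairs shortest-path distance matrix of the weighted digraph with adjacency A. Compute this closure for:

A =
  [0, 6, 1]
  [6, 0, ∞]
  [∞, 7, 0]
Closure =
  [0, 6, 1]
  [6, 0, 7]
  [13, 7, 0]

This is the Floyd-Warshall all-pairs shortest-path computation. For each intermediate vertex k = 0, 1, …, 2, update dist[i][j] ← min(dist[i][j], dist[i][k] + dist[k][j]). The final matrix gives, for each (i, j), the minimum total weight of any directed path from i to j (possibly empty when i = j).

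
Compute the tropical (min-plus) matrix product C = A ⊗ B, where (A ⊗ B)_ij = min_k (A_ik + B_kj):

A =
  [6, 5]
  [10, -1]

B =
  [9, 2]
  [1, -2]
A ⊗ B =
  [6, 3]
  [0, -3]

Apply the min-plus product entry-by-entry:
  C[0][0] = min over k of (A[0][0] + B[0][0] = 6 + 9 = 15, A[0][1] + B[1][0] = 5 + 1 = 6) = 6 (attained at k = 1)
  C[0][1] = min over k of (A[0][0] + B[0][1] = 6 + 2 = 8, A[0][1] + B[1][1] = 5 + -2 = 3) = 3 (attained at k = 1)
  C[1][0] = min over k of (A[1][0] + B[0][0] = 10 + 9 = 19, A[1][1] + B[1][0] = -1 + 1 = 0) = 0 (attained at k = 1)
  C[1][1] = min over k of (A[1][0] + B[0][1] = 10 + 2 = 12, A[1][1] + B[1][1] = -1 + -2 = -3) = -3 (attained at k = 1)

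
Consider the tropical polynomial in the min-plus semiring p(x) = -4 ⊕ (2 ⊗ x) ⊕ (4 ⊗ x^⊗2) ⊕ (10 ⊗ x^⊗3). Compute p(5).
p(5) = -4

A tropical monomial a ⊗ x^⊗i evaluates to a + i · x. Evaluating each term at x = 5:
  Term 0 contributes -4 + 0 · 5 = -4
  Term 1 contributes 2 + 1 · 5 = 7
  Term 2 contributes 4 + 2 · 5 = 14
  Term 3 contributes 10 + 3 · 5 = 25
p(5) = ⊕ of these = min[-4, 7, 14, 25] = -4.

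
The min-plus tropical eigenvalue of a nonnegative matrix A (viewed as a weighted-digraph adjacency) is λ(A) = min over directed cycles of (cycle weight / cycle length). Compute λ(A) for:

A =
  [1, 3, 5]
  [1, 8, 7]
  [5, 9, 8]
λ(A) = 1

Enumerate directed cycles and compute their means (weight / length). Sample:
  cycle 0 → 0: weight = 1, length = 1, mean = 1/1 ≈ 1.000
  cycle 1 → 1: weight = 8, length = 1, mean = 8/1 ≈ 8.000
  cycle 2 → 2: weight = 8, length = 1, mean = 8/1 ≈ 8.000
  cycle 0 → 1 → 0: weight = 4, length = 2, mean = 4/2 ≈ 2.000
  cycle 0 → 2 → 0: weight = 10, length = 2, mean = 10/2 ≈ 5.000
  cycle 1 → 0 → 1: weight = 4, length = 2, mean = 4/2 ≈ 2.000
Minimum mean = 1.000, attained e.g. along the cycle 0 → 0 with weight 1 and length 1. So λ(A) = 1/1 = 1.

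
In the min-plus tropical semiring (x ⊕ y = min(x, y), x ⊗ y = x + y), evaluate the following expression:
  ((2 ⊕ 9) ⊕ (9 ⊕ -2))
((2 ⊕ 9) ⊕ (9 ⊕ -2)) = -2

Expand innermost to outermost. Recall ⊕ takes the minimum of its arguments and ⊗ takes their sum. Working out the expression ((2 ⊕ 9) ⊕ (9 ⊕ -2)) gives -2.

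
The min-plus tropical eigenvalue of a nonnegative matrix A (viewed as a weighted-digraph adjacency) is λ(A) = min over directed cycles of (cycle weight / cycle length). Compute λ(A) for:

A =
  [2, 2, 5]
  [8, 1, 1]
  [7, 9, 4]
λ(A) = 1

Enumerate directed cycles and compute their means (weight / length). Sample:
  cycle 0 → 0: weight = 2, length = 1, mean = 2/1 ≈ 2.000
  cycle 1 → 1: weight = 1, length = 1, mean = 1/1 ≈ 1.000
  cycle 2 → 2: weight = 4, length = 1, mean = 4/1 ≈ 4.000
  cycle 0 → 1 → 0: weight = 10, length = 2, mean = 10/2 ≈ 5.000
  cycle 0 → 2 → 0: weight = 12, length = 2, mean = 12/2 ≈ 6.000
  cycle 1 → 0 → 1: weight = 10, length = 2, mean = 10/2 ≈ 5.000
Minimum mean = 1.000, attained e.g. along the cycle 1 → 1 with weight 1 and length 1. So λ(A) = 1/1 = 1.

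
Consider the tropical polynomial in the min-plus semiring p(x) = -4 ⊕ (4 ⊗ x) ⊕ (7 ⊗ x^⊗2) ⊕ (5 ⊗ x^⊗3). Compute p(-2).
p(-2) = -4

A tropical monomial a ⊗ x^⊗i evaluates to a + i · x. Evaluating each term at x = -2:
  Term 0 contributes -4 + 0 · -2 = -4
  Term 1 contributes 4 + 1 · -2 = 2
  Term 2 contributes 7 + 2 · -2 = 3
  Term 3 contributes 5 + 3 · -2 = -1
p(-2) = ⊕ of these = min[-4, 2, 3, -1] = -4.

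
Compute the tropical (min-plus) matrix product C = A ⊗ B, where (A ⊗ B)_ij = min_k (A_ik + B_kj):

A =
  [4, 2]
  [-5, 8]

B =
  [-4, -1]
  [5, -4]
A ⊗ B =
  [0, -2]
  [-9, -6]

Apply the min-plus product entry-by-entry:
  C[0][0] = min over k of (A[0][0] + B[0][0] = 4 + -4 = 0, A[0][1] + B[1][0] = 2 + 5 = 7) = 0 (attained at k = 0)
  C[0][1] = min over k of (A[0][0] + B[0][1] = 4 + -1 = 3, A[0][1] + B[1][1] = 2 + -4 = -2) = -2 (attained at k = 1)
  C[1][0] = min over k of (A[1][0] + B[0][0] = -5 + -4 = -9, A[1][1] + B[1][0] = 8 + 5 = 13) = -9 (attained at k = 0)
  C[1][1] = min over k of (A[1][0] + B[0][1] = -5 + -1 = -6, A[1][1] + B[1][1] = 8 + -4 = 4) = -6 (attained at k = 0)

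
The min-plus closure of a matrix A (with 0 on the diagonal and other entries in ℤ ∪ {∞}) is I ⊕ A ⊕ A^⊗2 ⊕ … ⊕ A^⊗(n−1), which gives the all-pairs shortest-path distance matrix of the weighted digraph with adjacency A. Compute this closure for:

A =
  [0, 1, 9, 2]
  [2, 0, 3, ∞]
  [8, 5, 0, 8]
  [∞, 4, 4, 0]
Closure =
  [0, 1, 4, 2]
  [2, 0, 3, 4]
  [7, 5, 0, 8]
  [6, 4, 4, 0]

This is the Floyd-Warshall all-pairs shortest-path computation. For each intermediate vertex k = 0, 1, …, 3, update dist[i][j] ← min(dist[i][j], dist[i][k] + dist[k][j]). The final matrix gives, for each (i, j), the minimum total weight of any directed path from i to j (possibly empty when i = j).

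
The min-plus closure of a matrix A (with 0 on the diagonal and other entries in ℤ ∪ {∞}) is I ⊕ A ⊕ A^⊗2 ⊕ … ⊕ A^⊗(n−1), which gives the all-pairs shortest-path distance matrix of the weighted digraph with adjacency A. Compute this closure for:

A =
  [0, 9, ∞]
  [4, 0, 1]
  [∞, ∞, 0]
Closure =
  [0, 9, 10]
  [4, 0, 1]
  [∞, ∞, 0]

This is the Floyd-Warshall all-pairs shortest-path computation. For each intermediate vertex k = 0, 1, …, 2, update dist[i][j] ← min(dist[i][j], dist[i][k] + dist[k][j]). The final matrix gives, for each (i, j), the minimum total weight of any directed path from i to j (possibly empty when i = j).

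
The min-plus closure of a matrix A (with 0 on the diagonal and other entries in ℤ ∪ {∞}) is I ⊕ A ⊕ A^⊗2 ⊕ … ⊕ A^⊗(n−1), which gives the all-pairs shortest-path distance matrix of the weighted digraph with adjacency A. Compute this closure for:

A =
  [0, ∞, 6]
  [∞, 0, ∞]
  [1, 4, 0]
Closure =
  [0, 10, 6]
  [∞, 0, ∞]
  [1, 4, 0]

This is the Floyd-Warshall all-pairs shortest-path computation. For each intermediate vertex k = 0, 1, …, 2, update dist[i][j] ← min(dist[i][j], dist[i][k] + dist[k][j]). The final matrix gives, for each (i, j), the minimum total weight of any directed path from i to j (possibly empty when i = j).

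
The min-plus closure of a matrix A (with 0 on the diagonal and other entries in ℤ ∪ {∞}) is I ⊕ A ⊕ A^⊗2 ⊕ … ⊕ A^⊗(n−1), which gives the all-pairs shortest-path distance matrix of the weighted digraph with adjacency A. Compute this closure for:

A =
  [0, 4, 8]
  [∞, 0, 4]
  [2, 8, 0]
Closure =
  [0, 4, 8]
  [6, 0, 4]
  [2, 6, 0]

This is the Floyd-Warshall all-pairs shortest-path computation. For each intermediate vertex k = 0, 1, …, 2, update dist[i][j] ← min(dist[i][j], dist[i][k] + dist[k][j]). The final matrix gives, for each (i, j), the minimum total weight of any directed path from i to j (possibly empty when i = j).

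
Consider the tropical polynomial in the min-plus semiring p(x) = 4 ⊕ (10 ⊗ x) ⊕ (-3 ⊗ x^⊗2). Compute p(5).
p(5) = 4

A tropical monomial a ⊗ x^⊗i evaluates to a + i · x. Evaluating each term at x = 5:
  Term 0 contributes 4 + 0 · 5 = 4
  Term 1 contributes 10 + 1 · 5 = 15
  Term 2 contributes -3 + 2 · 5 = 7
p(5) = ⊕ of these = min[4, 15, 7] = 4.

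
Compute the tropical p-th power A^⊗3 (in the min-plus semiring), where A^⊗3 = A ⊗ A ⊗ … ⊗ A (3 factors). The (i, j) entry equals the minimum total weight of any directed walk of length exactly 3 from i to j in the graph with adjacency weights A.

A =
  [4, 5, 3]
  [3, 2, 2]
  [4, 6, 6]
A^⊗3 =
  [10, 9, 9]
  [7, 6, 6]
  [11, 10, 10]

Each entry (A^⊗3)_ij equals the minimum over all length-3 walks i = v_0 → v_1 → … → v_3 = j of Σ_t A[v_t][v_{t+1}]. For example, for (i, j) = (0, 2) we minimise over 9 possible intermediate vertex sequences; the minimum is 9, attained along the walk 0 → 1 → 1 → 2.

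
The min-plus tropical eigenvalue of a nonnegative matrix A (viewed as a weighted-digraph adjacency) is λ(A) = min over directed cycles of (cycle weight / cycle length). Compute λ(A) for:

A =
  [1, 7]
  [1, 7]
λ(A) = 1

Enumerate directed cycles and compute their means (weight / length). Sample:
  cycle 0 → 0: weight = 1, length = 1, mean = 1/1 ≈ 1.000
  cycle 1 → 1: weight = 7, length = 1, mean = 7/1 ≈ 7.000
  cycle 0 → 1 → 0: weight = 8, length = 2, mean = 8/2 ≈ 4.000
  cycle 1 → 0 → 1: weight = 8, length = 2, mean = 8/2 ≈ 4.000
Minimum mean = 1.000, attained e.g. along the cycle 0 → 0 with weight 1 and length 1. So λ(A) = 1/1 = 1.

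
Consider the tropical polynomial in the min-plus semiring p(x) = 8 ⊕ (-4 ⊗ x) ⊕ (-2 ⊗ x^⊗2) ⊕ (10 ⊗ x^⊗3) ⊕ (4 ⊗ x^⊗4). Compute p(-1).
p(-1) = -5

A tropical monomial a ⊗ x^⊗i evaluates to a + i · x. Evaluating each term at x = -1:
  Term 0 contributes 8 + 0 · -1 = 8
  Term 1 contributes -4 + 1 · -1 = -5
  Term 2 contributes -2 + 2 · -1 = -4
  Term 3 contributes 10 + 3 · -1 = 7
  Term 4 contributes 4 + 4 · -1 = 0
p(-1) = ⊕ of these = min[8, -5, -4, 7, 0] = -5.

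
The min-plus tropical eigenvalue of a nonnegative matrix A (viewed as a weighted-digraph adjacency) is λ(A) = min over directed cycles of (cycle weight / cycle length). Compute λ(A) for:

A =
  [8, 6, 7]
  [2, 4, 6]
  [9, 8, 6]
λ(A) = 4

Enumerate directed cycles and compute their means (weight / length). Sample:
  cycle 0 → 0: weight = 8, length = 1, mean = 8/1 ≈ 8.000
  cycle 1 → 1: weight = 4, length = 1, mean = 4/1 ≈ 4.000
  cycle 2 → 2: weight = 6, length = 1, mean = 6/1 ≈ 6.000
  cycle 0 → 1 → 0: weight = 8, length = 2, mean = 8/2 ≈ 4.000
  cycle 0 → 2 → 0: weight = 16, length = 2, mean = 16/2 ≈ 8.000
  cycle 1 → 0 → 1: weight = 8, length = 2, mean = 8/2 ≈ 4.000
Minimum mean = 4.000, attained e.g. along the cycle 1 → 1 with weight 4 and length 1. So λ(A) = 4/1 = 4.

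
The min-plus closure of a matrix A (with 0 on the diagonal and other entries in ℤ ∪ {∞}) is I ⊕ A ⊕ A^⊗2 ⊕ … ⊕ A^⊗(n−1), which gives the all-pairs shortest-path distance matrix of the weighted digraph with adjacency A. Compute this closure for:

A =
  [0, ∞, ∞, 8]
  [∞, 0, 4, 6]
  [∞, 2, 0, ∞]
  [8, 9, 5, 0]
Closure =
  [0, 15, 13, 8]
  [14, 0, 4, 6]
  [16, 2, 0, 8]
  [8, 7, 5, 0]

This is the Floyd-Warshall all-pairs shortest-path computation. For each intermediate vertex k = 0, 1, …, 3, update dist[i][j] ← min(dist[i][j], dist[i][k] + dist[k][j]). The final matrix gives, for each (i, j), the minimum total weight of any directed path from i to j (possibly empty when i = j).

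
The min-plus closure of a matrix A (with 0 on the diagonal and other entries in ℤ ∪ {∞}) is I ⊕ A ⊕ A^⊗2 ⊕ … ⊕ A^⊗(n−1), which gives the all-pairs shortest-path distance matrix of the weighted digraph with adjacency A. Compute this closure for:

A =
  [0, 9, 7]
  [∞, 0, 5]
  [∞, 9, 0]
Closure =
  [0, 9, 7]
  [∞, 0, 5]
  [∞, 9, 0]

This is the Floyd-Warshall all-pairs shortest-path computation. For each intermediate vertex k = 0, 1, …, 2, update dist[i][j] ← min(dist[i][j], dist[i][k] + dist[k][j]). The final matrix gives, for each (i, j), the minimum total weight of any directed path from i to j (possibly empty when i = j).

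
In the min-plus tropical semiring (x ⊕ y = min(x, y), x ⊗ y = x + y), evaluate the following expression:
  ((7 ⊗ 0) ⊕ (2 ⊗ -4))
((7 ⊗ 0) ⊕ (2 ⊗ -4)) = -2

Expand innermost to outermost. Recall ⊕ takes the minimum of its arguments and ⊗ takes their sum. Working out the expression ((7 ⊗ 0) ⊕ (2 ⊗ -4)) gives -2.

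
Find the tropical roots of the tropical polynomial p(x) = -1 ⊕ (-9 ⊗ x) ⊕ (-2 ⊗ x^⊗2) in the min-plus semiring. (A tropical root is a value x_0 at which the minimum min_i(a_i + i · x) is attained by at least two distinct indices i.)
Roots: {-7, 8}

Each tropical root is a break point of the lower envelope of the lines y = a_i + i · x (there are 3 lines, with slopes 0, 1, ..., 2). Only the lines that attain the minimum somewhere contribute to roots; other lines are dominated. Here the surviving (envelope) indices are i = 2, i = 1, i = 0.
Intersections between consecutive envelope lines give the roots: for adjacent envelope indices i < j the intersection is x = (a_i − a_j) / (j − i). Reading off the sorted break points: {-7, 8}.
Verification: at each break x_0, at least two indices attain the minimum of min_i(a_i + i · x_0).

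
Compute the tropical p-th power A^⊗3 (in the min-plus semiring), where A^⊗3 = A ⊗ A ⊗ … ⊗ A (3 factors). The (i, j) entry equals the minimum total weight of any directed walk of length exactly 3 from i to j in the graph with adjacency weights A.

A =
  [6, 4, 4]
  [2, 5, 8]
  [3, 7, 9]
A^⊗3 =
  [11, 10, 10]
  [8, 11, 11]
  [9, 12, 13]

Each entry (A^⊗3)_ij equals the minimum over all length-3 walks i = v_0 → v_1 → … → v_3 = j of Σ_t A[v_t][v_{t+1}]. For example, for (i, j) = (0, 2) we minimise over 9 possible intermediate vertex sequences; the minimum is 10, attained along the walk 0 → 1 → 0 → 2.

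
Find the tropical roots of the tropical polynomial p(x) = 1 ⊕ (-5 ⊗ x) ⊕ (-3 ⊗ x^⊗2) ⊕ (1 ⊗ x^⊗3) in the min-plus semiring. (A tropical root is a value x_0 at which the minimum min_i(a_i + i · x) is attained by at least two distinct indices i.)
Roots: {-4, -2, 6}

Each tropical root is a break point of the lower envelope of the lines y = a_i + i · x (there are 4 lines, with slopes 0, 1, ..., 3). Only the lines that attain the minimum somewhere contribute to roots; other lines are dominated. Here the surviving (envelope) indices are i = 3, i = 2, i = 1, i = 0.
Intersections between consecutive envelope lines give the roots: for adjacent envelope indices i < j the intersection is x = (a_i − a_j) / (j − i). Reading off the sorted break points: {-4, -2, 6}.
Verification: at each break x_0, at least two indices attain the minimum of min_i(a_i + i · x_0).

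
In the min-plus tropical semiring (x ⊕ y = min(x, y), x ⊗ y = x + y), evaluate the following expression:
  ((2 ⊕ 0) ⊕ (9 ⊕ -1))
((2 ⊕ 0) ⊕ (9 ⊕ -1)) = -1

Expand innermost to outermost. Recall ⊕ takes the minimum of its arguments and ⊗ takes their sum. Working out the expression ((2 ⊕ 0) ⊕ (9 ⊕ -1)) gives -1.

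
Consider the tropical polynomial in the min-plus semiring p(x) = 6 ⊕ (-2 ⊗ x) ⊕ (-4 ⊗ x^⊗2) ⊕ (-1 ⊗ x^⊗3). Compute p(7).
p(7) = 5

A tropical monomial a ⊗ x^⊗i evaluates to a + i · x. Evaluating each term at x = 7:
  Term 0 contributes 6 + 0 · 7 = 6
  Term 1 contributes -2 + 1 · 7 = 5
  Term 2 contributes -4 + 2 · 7 = 10
  Term 3 contributes -1 + 3 · 7 = 20
p(7) = ⊕ of these = min[6, 5, 10, 20] = 5.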